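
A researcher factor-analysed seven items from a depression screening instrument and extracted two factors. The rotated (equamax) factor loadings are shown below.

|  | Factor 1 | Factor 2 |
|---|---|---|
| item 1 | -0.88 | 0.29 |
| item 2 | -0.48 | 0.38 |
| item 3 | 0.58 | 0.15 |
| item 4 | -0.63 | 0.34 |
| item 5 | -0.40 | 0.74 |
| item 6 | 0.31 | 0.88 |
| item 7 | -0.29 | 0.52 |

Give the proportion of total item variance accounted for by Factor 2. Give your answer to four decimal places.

SS loadings for Factor 2 = 0.29² + 0.38² + 0.15² + 0.34² + 0.74² + 0.88² + 0.52² = 1.9590
Proportion of variance = 1.9590 / 7 = 0.2799.

0.2799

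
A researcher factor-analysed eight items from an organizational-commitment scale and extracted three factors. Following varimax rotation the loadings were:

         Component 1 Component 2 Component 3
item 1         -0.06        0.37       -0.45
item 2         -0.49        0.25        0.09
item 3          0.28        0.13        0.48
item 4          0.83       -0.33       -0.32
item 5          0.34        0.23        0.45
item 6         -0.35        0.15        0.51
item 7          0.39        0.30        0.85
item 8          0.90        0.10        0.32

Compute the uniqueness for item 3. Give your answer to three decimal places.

0.674

h² = 0.28² + 0.13² + 0.48² = 0.0784 + 0.0169 + 0.2304 = 0.3257
Uniqueness u² = 1 − h² = 1 − 0.3257 = 0.6743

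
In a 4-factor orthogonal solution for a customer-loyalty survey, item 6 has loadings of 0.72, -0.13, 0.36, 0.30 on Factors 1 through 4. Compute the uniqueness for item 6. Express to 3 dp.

0.245

h² = 0.72² + (-0.13)² + 0.36² + 0.30² = 0.5184 + 0.0169 + 0.1296 + 0.0900 = 0.7549
Uniqueness u² = 1 − h² = 1 − 0.7549 = 0.2451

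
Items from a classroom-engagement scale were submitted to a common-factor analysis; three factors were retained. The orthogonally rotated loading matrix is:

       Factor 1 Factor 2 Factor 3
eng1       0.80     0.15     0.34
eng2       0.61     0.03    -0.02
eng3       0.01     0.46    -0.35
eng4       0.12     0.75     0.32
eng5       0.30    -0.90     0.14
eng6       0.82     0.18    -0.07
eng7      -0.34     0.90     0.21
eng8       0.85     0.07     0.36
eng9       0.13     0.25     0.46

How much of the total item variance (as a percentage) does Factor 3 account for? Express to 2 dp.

8.34%

SS loadings for Factor 3 = 0.34² + (-0.02)² + (-0.35)² + 0.32² + 0.14² + (-0.07)² + 0.21² + 0.36² + 0.46² = 0.7507
With 9 standardized items, total variance = 9. Proportion = 0.7507/9 = 0.0834 → 8.34%.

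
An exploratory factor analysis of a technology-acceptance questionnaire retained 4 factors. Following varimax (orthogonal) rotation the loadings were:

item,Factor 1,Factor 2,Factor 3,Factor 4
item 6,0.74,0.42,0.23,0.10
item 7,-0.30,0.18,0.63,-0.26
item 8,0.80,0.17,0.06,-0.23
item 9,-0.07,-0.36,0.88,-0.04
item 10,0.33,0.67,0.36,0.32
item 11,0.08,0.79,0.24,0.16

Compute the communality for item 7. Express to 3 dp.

0.587

h² = (-0.30)² + 0.18² + 0.63² + (-0.26)² = 0.0900 + 0.0324 + 0.3969 + 0.0676 = 0.5869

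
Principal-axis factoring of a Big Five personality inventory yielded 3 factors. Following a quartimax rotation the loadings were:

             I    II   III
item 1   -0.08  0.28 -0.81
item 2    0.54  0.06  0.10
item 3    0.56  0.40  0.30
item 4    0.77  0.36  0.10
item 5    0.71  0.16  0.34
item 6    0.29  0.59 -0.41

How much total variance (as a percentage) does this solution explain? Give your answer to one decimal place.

59.8%

SS loadings by factor: 1.7927, 0.7453, 1.0498; total = 3.5878.
Total variance with 6 standardized items is 6, so the solution explains 3.5878/6 = 0.5980 = 59.80%.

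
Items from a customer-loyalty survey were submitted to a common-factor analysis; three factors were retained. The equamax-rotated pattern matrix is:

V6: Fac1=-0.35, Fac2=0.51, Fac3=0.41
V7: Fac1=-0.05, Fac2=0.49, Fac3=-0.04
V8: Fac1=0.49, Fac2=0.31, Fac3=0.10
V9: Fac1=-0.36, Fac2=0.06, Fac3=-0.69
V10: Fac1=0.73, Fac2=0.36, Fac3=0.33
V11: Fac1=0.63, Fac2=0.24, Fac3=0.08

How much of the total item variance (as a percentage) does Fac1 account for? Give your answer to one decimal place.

23.7%

SS loadings for Fac1 = (-0.35)² + (-0.05)² + 0.49² + (-0.36)² + 0.73² + 0.63² = 1.4245
With 6 standardized items, total variance = 6. Proportion = 1.4245/6 = 0.2374 → 23.74%.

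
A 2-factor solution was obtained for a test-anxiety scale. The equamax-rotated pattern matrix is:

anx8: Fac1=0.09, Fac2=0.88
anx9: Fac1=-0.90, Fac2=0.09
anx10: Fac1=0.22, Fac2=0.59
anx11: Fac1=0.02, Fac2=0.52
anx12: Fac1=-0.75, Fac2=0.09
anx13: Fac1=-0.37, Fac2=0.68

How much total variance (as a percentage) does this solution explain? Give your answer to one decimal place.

57.3%

Communalities: 0.7825, 0.8181, 0.3965, 0.2708, 0.5706, 0.5993; Σh² = 3.4378.
Total variance with 6 standardized items is 6, so the solution explains 3.4378/6 = 0.5730 = 57.30%.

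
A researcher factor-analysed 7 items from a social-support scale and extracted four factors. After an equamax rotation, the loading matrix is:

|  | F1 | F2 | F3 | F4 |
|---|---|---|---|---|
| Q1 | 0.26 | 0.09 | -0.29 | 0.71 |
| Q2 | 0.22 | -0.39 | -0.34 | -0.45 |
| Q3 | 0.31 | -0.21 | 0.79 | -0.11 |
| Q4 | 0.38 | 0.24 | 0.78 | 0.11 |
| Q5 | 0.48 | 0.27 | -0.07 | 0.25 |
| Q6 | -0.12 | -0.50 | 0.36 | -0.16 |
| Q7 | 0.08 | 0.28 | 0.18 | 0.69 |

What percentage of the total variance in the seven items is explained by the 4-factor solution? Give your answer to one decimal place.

59.5%

Communalities: 0.6639, 0.5186, 0.7764, 0.8225, 0.3707, 0.4196, 0.5933; Σh² = 4.1650.
Total variance with 7 standardized items is 7, so the solution explains 4.1650/7 = 0.5950 = 59.50%.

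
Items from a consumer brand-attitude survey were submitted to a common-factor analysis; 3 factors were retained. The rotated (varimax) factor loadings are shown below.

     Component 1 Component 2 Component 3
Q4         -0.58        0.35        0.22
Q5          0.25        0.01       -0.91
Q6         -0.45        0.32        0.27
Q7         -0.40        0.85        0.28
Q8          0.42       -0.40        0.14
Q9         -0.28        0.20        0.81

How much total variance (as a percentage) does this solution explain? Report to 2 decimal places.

SS loadings by factor: 1.0162, 1.1475, 1.7035; total = 3.8672.
Total variance with 6 standardized items is 6, so the solution explains 3.8672/6 = 0.6445 = 64.45%.

64.45%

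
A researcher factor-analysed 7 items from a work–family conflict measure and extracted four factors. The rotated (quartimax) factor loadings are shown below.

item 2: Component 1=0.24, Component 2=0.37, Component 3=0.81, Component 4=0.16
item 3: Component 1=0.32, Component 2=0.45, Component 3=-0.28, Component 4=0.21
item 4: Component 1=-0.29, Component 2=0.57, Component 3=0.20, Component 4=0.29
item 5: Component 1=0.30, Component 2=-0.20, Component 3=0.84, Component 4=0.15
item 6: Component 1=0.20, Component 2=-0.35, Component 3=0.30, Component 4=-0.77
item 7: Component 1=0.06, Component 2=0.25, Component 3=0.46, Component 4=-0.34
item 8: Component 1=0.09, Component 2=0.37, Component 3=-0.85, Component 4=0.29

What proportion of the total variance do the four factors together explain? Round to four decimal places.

0.6979

SS loadings by factor: 0.3858, 1.0262, 2.5042, 0.9689; total = 4.8851.
Total variance with 7 standardized items is 7, so the solution explains 4.8851/7 = 0.6979.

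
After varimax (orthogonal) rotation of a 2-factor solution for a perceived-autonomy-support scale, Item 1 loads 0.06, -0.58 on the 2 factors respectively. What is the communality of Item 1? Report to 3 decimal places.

h² = 0.06² + (-0.58)² = 0.0036 + 0.3364 = 0.3400

0.340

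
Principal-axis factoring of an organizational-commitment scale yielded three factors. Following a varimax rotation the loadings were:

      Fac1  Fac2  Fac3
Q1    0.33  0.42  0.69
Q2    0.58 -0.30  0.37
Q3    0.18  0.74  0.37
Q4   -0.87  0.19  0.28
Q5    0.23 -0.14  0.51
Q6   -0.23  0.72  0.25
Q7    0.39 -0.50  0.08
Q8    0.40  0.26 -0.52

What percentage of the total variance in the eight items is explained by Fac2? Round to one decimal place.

SS loadings for Fac2 = 0.42² + (-0.30)² + 0.74² + 0.19² + (-0.14)² + 0.72² + (-0.50)² + 0.26² = 1.7057
With 8 standardized items, total variance = 8. Proportion = 1.7057/8 = 0.2132 → 21.32%.

21.3%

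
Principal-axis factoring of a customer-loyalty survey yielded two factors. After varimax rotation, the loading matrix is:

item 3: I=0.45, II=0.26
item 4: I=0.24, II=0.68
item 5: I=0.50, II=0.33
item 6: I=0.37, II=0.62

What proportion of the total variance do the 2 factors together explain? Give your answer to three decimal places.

0.418

SS loadings by factor: 0.6470, 1.0233; total = 1.6703.
Total variance with 4 standardized items is 4, so the solution explains 1.6703/4 = 0.4176.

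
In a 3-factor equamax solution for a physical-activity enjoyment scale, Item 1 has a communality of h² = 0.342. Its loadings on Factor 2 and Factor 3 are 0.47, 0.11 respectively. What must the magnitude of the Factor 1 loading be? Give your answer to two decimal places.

0.33

Under orthogonal rotation h² = Σλ², so λ_Factor 1² = h² − (0.2330) = 0.342 − 0.2330 = 0.1090.
|λ| = √0.1090 = 0.3302.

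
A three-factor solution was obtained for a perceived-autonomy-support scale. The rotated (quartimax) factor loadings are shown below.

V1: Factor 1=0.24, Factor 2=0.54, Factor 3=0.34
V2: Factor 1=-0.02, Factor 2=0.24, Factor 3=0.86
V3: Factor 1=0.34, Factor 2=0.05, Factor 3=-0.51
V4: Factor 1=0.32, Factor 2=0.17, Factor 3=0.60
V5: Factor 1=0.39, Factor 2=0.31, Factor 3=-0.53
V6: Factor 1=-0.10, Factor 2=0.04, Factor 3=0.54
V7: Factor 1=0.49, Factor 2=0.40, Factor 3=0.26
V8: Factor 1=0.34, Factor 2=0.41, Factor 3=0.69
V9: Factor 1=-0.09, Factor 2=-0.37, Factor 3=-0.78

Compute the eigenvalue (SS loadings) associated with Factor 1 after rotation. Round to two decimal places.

SS loadings for Factor 1 = 0.24² + (-0.02)² + 0.34² + 0.32² + 0.39² + (-0.10)² + 0.49² + 0.34² + (-0.09)² = 0.0576 + 0.0004 + 0.1156 + 0.1024 + 0.1521 + 0.0100 + 0.2401 + 0.1156 + 0.0081 = 0.8019

0.80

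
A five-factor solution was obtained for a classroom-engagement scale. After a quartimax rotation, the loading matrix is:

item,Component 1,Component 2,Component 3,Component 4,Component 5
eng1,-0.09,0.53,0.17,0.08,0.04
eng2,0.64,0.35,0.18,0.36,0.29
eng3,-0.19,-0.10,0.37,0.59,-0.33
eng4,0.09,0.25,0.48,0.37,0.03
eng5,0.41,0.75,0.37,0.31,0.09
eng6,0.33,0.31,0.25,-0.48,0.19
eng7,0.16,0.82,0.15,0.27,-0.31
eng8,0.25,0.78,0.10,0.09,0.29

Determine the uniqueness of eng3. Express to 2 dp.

0.36

h² = (-0.19)² + (-0.10)² + 0.37² + 0.59² + (-0.33)² = 0.0361 + 0.0100 + 0.1369 + 0.3481 + 0.1089 = 0.6400
Uniqueness u² = 1 − h² = 1 − 0.6400 = 0.3600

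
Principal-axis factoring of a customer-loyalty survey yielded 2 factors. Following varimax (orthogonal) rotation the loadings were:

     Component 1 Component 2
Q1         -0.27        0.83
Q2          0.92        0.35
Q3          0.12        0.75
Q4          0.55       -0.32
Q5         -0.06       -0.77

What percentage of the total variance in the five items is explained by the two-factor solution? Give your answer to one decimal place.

66.2%

Communalities: 0.7618, 0.9689, 0.5769, 0.4049, 0.5965; Σh² = 3.3090.
Total variance with 5 standardized items is 5, so the solution explains 3.3090/5 = 0.6618 = 66.18%.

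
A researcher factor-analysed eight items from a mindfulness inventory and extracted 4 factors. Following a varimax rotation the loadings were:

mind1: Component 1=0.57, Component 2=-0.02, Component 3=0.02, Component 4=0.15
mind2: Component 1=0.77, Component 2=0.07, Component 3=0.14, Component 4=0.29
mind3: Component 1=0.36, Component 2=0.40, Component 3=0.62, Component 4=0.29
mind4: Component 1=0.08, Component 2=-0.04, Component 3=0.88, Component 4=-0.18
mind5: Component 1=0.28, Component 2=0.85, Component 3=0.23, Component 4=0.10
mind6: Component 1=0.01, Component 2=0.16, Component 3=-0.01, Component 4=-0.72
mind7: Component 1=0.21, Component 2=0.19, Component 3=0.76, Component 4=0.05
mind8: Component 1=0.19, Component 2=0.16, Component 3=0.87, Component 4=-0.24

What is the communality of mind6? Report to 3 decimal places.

0.544

h² = 0.01² + 0.16² + (-0.01)² + (-0.72)² = 0.0001 + 0.0256 + 0.0001 + 0.5184 = 0.5442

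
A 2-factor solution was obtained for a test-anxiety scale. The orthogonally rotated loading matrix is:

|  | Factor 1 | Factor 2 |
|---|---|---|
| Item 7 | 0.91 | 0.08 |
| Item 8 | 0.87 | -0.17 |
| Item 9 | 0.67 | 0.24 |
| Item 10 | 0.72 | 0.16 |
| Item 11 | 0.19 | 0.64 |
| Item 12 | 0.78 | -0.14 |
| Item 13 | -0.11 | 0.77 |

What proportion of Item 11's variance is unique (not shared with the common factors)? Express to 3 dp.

h² = 0.19² + 0.64² = 0.0361 + 0.4096 = 0.4457
Uniqueness u² = 1 − h² = 1 − 0.4457 = 0.5543

0.554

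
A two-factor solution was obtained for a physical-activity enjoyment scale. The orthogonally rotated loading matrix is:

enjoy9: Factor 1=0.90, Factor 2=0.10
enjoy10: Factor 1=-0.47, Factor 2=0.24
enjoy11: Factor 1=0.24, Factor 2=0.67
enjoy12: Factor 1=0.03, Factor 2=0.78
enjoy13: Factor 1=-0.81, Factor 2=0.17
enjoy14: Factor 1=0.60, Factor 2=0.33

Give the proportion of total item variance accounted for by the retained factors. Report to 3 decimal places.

SS loadings by factor: 2.1055, 1.2627; total = 3.3682.
Total variance with 6 standardized items is 6, so the solution explains 3.3682/6 = 0.5614.

0.561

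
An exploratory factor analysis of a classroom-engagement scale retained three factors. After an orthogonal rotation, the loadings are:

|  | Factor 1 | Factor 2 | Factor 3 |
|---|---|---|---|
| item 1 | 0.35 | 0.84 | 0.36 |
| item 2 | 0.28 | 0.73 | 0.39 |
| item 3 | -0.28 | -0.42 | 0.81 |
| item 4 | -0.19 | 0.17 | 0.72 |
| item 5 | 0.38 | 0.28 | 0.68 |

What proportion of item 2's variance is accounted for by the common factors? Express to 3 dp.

0.763

h² = 0.28² + 0.73² + 0.39² = 0.0784 + 0.5329 + 0.1521 = 0.7634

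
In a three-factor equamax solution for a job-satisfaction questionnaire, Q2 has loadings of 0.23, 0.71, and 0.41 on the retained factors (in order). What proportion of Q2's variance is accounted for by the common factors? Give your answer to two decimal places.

0.73

h² = 0.23² + 0.71² + 0.41² = 0.0529 + 0.5041 + 0.1681 = 0.7251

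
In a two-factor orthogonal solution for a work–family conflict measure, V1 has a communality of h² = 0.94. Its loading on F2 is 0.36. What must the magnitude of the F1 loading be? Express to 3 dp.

Under orthogonal rotation h² = Σλ², so λ_F1² = h² − (0.1296) = 0.94 − 0.1296 = 0.8104.
|λ| = √0.8104 = 0.9002.

0.900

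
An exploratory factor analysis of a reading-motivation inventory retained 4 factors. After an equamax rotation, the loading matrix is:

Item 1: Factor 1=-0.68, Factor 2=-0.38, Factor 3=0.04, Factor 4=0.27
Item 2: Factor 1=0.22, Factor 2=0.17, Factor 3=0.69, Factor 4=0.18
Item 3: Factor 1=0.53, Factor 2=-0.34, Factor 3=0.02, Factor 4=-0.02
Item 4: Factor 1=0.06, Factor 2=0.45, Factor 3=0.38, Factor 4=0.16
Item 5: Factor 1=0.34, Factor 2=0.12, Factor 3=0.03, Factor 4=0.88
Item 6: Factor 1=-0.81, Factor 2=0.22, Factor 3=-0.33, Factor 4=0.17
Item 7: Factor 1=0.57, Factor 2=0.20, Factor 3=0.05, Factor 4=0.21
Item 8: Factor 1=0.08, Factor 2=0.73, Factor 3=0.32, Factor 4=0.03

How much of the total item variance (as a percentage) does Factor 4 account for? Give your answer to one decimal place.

12.2%

SS loadings for Factor 4 = 0.27² + 0.18² + (-0.02)² + 0.16² + 0.88² + 0.17² + 0.21² + 0.03² = 0.9796
With 8 standardized items, total variance = 8. Proportion = 0.9796/8 = 0.1225 → 12.25%.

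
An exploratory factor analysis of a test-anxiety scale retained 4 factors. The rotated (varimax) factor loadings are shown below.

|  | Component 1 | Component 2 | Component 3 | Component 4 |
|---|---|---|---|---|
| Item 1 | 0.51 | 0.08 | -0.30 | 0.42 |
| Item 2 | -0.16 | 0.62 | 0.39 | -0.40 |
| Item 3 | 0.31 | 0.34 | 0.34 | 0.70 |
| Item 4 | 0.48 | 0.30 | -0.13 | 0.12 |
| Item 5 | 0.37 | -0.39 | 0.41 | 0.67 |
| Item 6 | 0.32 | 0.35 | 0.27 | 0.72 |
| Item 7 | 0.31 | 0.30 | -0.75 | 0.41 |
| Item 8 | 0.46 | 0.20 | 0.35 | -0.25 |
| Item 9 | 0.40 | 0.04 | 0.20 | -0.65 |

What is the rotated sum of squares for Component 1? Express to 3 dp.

SS loadings for Component 1 = 0.51² + (-0.16)² + 0.31² + 0.48² + 0.37² + 0.32² + 0.31² + 0.46² + 0.40² = 0.2601 + 0.0256 + 0.0961 + 0.2304 + 0.1369 + 0.1024 + 0.0961 + 0.2116 + 0.1600 = 1.3192

1.319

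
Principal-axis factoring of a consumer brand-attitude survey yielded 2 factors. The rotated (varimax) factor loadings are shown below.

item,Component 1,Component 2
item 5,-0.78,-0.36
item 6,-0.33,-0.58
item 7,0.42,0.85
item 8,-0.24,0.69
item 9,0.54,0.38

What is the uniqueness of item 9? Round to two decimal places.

h² = 0.54² + 0.38² = 0.2916 + 0.1444 = 0.4360
Uniqueness u² = 1 − h² = 1 − 0.4360 = 0.5640

0.56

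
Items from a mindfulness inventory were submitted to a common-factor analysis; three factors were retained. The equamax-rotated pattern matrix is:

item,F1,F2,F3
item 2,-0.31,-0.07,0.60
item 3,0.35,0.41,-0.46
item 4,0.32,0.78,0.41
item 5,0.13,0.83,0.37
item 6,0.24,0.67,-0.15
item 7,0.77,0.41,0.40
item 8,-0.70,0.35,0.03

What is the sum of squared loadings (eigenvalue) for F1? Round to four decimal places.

SS loadings for F1 = (-0.31)² + 0.35² + 0.32² + 0.13² + 0.24² + 0.77² + (-0.70)² = 0.0961 + 0.1225 + 0.1024 + 0.0169 + 0.0576 + 0.5929 + 0.4900 = 1.4784

1.4784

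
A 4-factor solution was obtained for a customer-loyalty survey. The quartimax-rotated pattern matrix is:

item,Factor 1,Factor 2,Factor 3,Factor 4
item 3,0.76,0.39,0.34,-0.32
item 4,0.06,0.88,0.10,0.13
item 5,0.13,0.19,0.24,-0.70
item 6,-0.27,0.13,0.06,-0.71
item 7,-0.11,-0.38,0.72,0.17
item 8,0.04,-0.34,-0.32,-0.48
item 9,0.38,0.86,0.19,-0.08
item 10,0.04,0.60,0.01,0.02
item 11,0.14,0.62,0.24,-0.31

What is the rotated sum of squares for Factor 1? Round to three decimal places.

SS loadings for Factor 1 = 0.76² + 0.06² + 0.13² + (-0.27)² + (-0.11)² + 0.04² + 0.38² + 0.04² + 0.14² = 0.5776 + 0.0036 + 0.0169 + 0.0729 + 0.0121 + 0.0016 + 0.1444 + 0.0016 + 0.0196 = 0.8503

0.850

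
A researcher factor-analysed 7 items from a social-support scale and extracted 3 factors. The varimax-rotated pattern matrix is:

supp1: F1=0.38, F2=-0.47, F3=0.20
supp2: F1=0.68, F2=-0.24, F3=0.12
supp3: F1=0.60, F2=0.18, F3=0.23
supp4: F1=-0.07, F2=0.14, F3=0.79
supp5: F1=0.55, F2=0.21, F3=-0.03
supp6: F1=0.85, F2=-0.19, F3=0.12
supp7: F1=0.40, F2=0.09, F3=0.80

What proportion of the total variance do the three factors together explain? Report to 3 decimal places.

Communalities: 0.4053, 0.5344, 0.4453, 0.6486, 0.3475, 0.7730, 0.8081; Σh² = 3.9622.
Total variance with 7 standardized items is 7, so the solution explains 3.9622/7 = 0.5660.

0.566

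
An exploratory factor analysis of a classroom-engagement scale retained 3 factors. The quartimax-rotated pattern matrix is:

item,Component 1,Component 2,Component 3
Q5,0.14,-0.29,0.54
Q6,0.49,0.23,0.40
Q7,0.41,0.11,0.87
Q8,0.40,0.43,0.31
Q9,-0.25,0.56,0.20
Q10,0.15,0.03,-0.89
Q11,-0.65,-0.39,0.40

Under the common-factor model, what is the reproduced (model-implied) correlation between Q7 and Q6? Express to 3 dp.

0.574

r̂ = Σ λ_i·λ_j across factors = (0.41)(0.49) + (0.11)(0.23) + (0.87)(0.40)
  = +0.2009 +0.0253 +0.3480 = 0.5742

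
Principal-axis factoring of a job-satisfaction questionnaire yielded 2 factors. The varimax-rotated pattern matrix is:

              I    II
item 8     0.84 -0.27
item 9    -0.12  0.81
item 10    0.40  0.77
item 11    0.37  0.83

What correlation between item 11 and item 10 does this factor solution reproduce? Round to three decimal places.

0.787

r̂ = Σ λ_i·λ_j across factors = (0.37)(0.40) + (0.83)(0.77)
  = +0.1480 +0.6391 = 0.7871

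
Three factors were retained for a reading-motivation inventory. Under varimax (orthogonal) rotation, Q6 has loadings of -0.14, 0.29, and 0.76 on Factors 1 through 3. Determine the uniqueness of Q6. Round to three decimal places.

h² = (-0.14)² + 0.29² + 0.76² = 0.0196 + 0.0841 + 0.5776 = 0.6813
Uniqueness u² = 1 − h² = 1 − 0.6813 = 0.3187

0.319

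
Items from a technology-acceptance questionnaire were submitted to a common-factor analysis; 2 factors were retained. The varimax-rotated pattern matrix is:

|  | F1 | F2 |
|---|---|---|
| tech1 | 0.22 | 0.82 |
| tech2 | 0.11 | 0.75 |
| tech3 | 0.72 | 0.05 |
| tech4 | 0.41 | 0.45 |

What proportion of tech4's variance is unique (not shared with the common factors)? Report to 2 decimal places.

0.63

h² = 0.41² + 0.45² = 0.1681 + 0.2025 = 0.3706
Uniqueness u² = 1 − h² = 1 − 0.3706 = 0.6294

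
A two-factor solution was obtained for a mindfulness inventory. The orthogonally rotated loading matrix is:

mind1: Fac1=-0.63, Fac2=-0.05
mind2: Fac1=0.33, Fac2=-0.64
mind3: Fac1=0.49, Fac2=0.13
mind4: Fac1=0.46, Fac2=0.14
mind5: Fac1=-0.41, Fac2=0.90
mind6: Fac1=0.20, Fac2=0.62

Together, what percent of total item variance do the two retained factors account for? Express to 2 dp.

46.81%

SS loadings by factor: 1.1656, 1.6430; total = 2.8086.
Total variance with 6 standardized items is 6, so the solution explains 2.8086/6 = 0.4681 = 46.81%.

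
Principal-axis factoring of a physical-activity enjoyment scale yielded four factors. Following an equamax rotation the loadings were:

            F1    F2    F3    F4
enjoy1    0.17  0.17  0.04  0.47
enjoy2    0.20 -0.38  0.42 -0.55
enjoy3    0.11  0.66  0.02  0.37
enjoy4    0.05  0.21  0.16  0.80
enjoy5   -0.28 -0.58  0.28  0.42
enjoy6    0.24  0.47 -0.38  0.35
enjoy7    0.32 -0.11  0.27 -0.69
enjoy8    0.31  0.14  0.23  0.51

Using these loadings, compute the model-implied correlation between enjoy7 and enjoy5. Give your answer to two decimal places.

r̂ = Σ λ_i·λ_j across factors = (0.32)(-0.28) + (-0.11)(-0.58) + (0.27)(0.28) + (-0.69)(0.42)
  = -0.0896 +0.0638 +0.0756 -0.2898 = -0.2400

-0.24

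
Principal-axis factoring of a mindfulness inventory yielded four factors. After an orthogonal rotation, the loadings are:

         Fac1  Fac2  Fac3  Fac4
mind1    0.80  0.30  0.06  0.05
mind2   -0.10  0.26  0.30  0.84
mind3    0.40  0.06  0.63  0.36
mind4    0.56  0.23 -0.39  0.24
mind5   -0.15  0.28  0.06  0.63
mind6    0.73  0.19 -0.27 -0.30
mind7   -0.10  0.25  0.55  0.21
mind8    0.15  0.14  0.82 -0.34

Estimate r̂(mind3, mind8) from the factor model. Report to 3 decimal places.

0.463

r̂ = Σ λ_i·λ_j across factors = (0.40)(0.15) + (0.06)(0.14) + (0.63)(0.82) + (0.36)(-0.34)
  = +0.0600 +0.0084 +0.5166 -0.1224 = 0.4626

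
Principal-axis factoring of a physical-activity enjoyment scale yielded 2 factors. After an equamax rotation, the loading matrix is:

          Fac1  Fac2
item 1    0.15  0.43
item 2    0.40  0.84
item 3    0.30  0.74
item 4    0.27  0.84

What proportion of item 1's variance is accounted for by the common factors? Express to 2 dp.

0.21

h² = 0.15² + 0.43² = 0.0225 + 0.1849 = 0.2074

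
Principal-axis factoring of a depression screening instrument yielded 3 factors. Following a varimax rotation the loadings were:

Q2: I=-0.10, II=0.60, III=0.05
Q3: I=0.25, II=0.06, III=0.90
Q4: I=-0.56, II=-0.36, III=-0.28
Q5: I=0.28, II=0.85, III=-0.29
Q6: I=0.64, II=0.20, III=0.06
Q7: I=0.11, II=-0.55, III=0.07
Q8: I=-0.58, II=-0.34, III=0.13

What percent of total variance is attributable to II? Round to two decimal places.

23.91%

SS loadings for II = 0.60² + 0.06² + (-0.36)² + 0.85² + 0.20² + (-0.55)² + (-0.34)² = 1.6738
With 7 standardized items, total variance = 7. Proportion = 1.6738/7 = 0.2391 → 23.91%.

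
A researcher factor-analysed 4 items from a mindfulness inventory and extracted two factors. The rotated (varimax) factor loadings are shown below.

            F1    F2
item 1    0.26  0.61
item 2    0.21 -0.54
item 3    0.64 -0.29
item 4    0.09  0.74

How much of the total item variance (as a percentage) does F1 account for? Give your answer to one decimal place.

SS loadings for F1 = 0.26² + 0.21² + 0.64² + 0.09² = 0.5294
With 4 standardized items, total variance = 4. Proportion = 0.5294/4 = 0.1323 → 13.23%.

13.2%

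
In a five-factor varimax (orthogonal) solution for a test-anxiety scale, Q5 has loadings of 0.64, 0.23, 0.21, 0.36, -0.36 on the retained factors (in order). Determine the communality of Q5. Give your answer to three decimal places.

h² = 0.64² + 0.23² + 0.21² + 0.36² + (-0.36)² = 0.4096 + 0.0529 + 0.0441 + 0.1296 + 0.1296 = 0.7658

0.766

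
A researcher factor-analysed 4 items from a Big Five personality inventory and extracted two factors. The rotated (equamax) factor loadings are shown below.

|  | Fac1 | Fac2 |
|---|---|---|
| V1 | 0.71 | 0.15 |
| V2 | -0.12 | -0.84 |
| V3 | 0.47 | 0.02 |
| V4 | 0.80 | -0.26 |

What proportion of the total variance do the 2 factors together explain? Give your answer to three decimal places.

SS loadings by factor: 1.3794, 0.7961; total = 2.1755.
Total variance with 4 standardized items is 4, so the solution explains 2.1755/4 = 0.5439.

0.544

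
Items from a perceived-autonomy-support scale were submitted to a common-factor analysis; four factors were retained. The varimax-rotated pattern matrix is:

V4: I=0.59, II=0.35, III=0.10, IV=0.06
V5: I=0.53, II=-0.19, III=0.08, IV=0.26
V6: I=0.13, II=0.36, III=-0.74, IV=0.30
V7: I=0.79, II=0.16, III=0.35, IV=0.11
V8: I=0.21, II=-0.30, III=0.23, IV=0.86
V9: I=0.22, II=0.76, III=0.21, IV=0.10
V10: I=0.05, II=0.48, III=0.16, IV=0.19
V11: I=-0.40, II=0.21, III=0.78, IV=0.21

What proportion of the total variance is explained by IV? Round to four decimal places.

0.1254

SS loadings for IV = 0.06² + 0.26² + 0.30² + 0.11² + 0.86² + 0.10² + 0.19² + 0.21² = 1.0031
Proportion of variance = 1.0031 / 8 = 0.1254.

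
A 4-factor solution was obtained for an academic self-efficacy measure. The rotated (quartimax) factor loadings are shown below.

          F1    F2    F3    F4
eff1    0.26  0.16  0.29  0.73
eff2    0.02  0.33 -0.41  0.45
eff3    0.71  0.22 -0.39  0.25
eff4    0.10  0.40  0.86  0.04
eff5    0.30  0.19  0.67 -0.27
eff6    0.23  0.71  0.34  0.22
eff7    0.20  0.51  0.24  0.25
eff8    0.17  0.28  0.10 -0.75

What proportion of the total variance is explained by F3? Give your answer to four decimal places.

0.2220

SS loadings for F3 = 0.29² + (-0.41)² + (-0.39)² + 0.86² + 0.67² + 0.34² + 0.24² + 0.10² = 1.7760
Proportion of variance = 1.7760 / 8 = 0.2220.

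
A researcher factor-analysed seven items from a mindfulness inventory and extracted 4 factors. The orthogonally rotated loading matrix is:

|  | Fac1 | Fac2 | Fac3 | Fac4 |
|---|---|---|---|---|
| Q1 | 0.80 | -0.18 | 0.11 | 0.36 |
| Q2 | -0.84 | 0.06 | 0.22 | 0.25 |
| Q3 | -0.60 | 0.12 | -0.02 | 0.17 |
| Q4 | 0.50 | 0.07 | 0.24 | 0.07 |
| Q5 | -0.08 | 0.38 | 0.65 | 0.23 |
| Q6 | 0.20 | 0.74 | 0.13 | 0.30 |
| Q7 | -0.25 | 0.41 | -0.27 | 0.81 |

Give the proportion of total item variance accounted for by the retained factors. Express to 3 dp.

0.662

Communalities: 0.8141, 0.8201, 0.4037, 0.3174, 0.6262, 0.6945, 0.9596; Σh² = 4.6356.
Total variance with 7 standardized items is 7, so the solution explains 4.6356/7 = 0.6622.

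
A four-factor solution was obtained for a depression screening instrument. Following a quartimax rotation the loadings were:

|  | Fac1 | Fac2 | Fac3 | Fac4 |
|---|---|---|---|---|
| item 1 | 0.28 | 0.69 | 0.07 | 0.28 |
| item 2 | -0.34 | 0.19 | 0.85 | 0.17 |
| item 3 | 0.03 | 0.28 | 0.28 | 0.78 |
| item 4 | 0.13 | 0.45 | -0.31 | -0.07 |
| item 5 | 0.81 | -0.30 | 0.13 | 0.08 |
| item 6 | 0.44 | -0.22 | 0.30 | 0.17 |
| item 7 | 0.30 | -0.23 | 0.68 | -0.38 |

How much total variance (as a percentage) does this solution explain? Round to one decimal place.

SS loadings by factor: 1.1515, 0.9844, 1.4712, 0.9003; total = 4.5074.
Total variance with 7 standardized items is 7, so the solution explains 4.5074/7 = 0.6439 = 64.39%.

64.4%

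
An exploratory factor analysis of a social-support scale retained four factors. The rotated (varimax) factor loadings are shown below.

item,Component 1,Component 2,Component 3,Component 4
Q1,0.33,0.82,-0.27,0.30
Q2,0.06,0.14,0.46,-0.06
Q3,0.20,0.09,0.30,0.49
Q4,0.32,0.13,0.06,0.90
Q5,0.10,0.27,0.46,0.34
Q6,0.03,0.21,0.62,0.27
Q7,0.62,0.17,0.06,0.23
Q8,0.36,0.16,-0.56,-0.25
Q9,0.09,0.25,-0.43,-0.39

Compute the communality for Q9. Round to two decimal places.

h² = 0.09² + 0.25² + (-0.43)² + (-0.39)² = 0.0081 + 0.0625 + 0.1849 + 0.1521 = 0.4076

0.41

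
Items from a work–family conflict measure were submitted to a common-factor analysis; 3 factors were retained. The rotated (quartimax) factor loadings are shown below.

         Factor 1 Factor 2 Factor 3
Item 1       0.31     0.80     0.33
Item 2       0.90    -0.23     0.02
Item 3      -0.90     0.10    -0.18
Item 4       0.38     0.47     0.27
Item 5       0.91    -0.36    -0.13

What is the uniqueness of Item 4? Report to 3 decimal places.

0.562

h² = 0.38² + 0.47² + 0.27² = 0.1444 + 0.2209 + 0.0729 = 0.4382
Uniqueness u² = 1 − h² = 1 − 0.4382 = 0.5618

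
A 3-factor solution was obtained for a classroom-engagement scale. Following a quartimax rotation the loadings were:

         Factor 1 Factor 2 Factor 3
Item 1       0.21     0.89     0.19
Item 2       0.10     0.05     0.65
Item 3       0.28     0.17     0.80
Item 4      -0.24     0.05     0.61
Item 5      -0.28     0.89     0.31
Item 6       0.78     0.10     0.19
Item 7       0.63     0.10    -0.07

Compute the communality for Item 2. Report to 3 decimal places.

0.435

h² = 0.10² + 0.05² + 0.65² = 0.0100 + 0.0025 + 0.4225 = 0.4350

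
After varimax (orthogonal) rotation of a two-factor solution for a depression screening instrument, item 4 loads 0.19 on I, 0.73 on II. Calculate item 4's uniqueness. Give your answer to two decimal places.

0.43

h² = 0.19² + 0.73² = 0.0361 + 0.5329 = 0.5690
Uniqueness u² = 1 − h² = 1 − 0.5690 = 0.4310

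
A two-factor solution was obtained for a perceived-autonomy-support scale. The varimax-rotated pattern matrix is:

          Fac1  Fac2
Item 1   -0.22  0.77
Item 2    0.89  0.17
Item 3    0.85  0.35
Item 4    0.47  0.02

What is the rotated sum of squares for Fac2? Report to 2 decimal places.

SS loadings for Fac2 = 0.77² + 0.17² + 0.35² + 0.02² = 0.5929 + 0.0289 + 0.1225 + 0.0004 = 0.7447

0.74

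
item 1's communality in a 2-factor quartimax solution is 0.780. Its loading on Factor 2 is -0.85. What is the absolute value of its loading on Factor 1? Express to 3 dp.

0.240

Under orthogonal rotation h² = Σλ², so λ_Factor 1² = h² − (0.7225) = 0.780 − 0.7225 = 0.0575.
|λ| = √0.0575 = 0.2398.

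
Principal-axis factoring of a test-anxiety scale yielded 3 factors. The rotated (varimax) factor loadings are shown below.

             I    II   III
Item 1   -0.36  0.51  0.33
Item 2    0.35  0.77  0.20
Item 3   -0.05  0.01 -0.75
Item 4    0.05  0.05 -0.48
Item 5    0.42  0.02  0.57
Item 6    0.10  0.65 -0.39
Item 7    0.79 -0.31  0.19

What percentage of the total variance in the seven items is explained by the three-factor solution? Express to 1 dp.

55.7%

SS loadings by factor: 1.0676, 1.3746, 1.4549; total = 3.8971.
Total variance with 7 standardized items is 7, so the solution explains 3.8971/7 = 0.5567 = 55.67%.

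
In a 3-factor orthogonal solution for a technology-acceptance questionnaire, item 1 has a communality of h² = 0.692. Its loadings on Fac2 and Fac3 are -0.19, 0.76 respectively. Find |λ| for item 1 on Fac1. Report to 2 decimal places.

Under orthogonal rotation h² = Σλ², so λ_Fac1² = h² − (0.6137) = 0.692 − 0.6137 = 0.0783.
|λ| = √0.0783 = 0.2798.

0.28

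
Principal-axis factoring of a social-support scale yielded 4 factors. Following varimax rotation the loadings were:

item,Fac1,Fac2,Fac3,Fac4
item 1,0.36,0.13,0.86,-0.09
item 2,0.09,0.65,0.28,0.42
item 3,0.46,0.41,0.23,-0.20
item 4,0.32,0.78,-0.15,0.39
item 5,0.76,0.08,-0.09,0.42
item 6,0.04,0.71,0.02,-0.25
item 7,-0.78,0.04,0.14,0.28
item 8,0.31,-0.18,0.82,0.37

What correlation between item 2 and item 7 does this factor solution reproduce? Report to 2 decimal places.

0.11

r̂ = Σ λ_i·λ_j across factors = (0.09)(-0.78) + (0.65)(0.04) + (0.28)(0.14) + (0.42)(0.28)
  = -0.0702 +0.0260 +0.0392 +0.1176 = 0.1126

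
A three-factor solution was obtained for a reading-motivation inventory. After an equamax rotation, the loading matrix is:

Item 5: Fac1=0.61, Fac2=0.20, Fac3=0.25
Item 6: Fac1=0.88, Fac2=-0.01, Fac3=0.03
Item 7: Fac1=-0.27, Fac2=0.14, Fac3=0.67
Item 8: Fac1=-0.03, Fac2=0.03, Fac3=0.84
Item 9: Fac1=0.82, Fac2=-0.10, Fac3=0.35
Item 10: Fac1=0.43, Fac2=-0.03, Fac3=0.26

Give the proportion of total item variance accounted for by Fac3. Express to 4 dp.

SS loadings for Fac3 = 0.25² + 0.03² + 0.67² + 0.84² + 0.35² + 0.26² = 1.4080
Proportion of variance = 1.4080 / 6 = 0.2347.

0.2347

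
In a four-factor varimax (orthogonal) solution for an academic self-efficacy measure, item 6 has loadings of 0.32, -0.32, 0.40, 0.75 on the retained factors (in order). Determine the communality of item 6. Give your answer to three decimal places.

h² = 0.32² + (-0.32)² + 0.40² + 0.75² = 0.1024 + 0.1024 + 0.1600 + 0.5625 = 0.9273

0.927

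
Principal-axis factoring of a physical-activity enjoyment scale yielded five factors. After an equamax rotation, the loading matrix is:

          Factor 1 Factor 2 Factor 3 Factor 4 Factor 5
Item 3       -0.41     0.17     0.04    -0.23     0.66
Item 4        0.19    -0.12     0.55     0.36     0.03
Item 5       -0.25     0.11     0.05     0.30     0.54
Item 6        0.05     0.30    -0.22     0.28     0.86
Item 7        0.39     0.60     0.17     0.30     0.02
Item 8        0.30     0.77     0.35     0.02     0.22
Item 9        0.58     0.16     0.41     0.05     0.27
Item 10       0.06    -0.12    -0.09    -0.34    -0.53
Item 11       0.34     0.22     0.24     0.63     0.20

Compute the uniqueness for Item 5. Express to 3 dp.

h² = (-0.25)² + 0.11² + 0.05² + 0.30² + 0.54² = 0.0625 + 0.0121 + 0.0025 + 0.0900 + 0.2916 = 0.4587
Uniqueness u² = 1 − h² = 1 − 0.4587 = 0.5413

0.541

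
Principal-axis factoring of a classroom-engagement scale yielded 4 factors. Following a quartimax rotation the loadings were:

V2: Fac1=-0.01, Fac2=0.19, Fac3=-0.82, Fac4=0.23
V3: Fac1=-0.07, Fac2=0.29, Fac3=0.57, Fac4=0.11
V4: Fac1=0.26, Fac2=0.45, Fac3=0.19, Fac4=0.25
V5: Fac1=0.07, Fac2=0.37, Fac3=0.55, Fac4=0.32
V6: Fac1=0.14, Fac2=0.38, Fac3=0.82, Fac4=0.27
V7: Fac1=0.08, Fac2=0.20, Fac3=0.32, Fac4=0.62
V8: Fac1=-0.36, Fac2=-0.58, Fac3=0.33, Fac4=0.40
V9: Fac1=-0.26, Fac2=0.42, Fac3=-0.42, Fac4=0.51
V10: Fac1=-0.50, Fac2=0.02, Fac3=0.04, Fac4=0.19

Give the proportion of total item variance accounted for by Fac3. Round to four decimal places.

0.2664

SS loadings for Fac3 = (-0.82)² + 0.57² + 0.19² + 0.55² + 0.82² + 0.32² + 0.33² + (-0.42)² + 0.04² = 2.3976
Proportion of variance = 2.3976 / 9 = 0.2664.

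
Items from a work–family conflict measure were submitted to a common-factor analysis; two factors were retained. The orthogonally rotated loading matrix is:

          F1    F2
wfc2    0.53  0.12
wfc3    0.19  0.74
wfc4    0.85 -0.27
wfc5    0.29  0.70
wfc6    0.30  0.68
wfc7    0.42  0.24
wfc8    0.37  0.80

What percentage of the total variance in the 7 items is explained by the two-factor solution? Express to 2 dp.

Communalities: 0.2953, 0.5837, 0.7954, 0.5741, 0.5524, 0.2340, 0.7769; Σh² = 3.8118.
Total variance with 7 standardized items is 7, so the solution explains 3.8118/7 = 0.5445 = 54.45%.

54.45%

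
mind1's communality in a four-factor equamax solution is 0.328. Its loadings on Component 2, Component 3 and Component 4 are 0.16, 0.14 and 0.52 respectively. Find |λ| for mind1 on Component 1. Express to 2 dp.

Under orthogonal rotation h² = Σλ², so λ_Component 1² = h² − (0.3156) = 0.328 − 0.3156 = 0.0124.
|λ| = √0.0124 = 0.1114.

0.11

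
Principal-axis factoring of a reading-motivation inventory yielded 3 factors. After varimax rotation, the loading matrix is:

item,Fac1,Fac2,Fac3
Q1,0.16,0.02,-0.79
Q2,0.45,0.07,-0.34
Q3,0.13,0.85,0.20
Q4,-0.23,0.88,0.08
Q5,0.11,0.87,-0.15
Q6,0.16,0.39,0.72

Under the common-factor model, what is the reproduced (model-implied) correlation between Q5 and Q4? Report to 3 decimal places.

0.728

r̂ = Σ λ_i·λ_j across factors = (0.11)(-0.23) + (0.87)(0.88) + (-0.15)(0.08)
  = -0.0253 +0.7656 -0.0120 = 0.7283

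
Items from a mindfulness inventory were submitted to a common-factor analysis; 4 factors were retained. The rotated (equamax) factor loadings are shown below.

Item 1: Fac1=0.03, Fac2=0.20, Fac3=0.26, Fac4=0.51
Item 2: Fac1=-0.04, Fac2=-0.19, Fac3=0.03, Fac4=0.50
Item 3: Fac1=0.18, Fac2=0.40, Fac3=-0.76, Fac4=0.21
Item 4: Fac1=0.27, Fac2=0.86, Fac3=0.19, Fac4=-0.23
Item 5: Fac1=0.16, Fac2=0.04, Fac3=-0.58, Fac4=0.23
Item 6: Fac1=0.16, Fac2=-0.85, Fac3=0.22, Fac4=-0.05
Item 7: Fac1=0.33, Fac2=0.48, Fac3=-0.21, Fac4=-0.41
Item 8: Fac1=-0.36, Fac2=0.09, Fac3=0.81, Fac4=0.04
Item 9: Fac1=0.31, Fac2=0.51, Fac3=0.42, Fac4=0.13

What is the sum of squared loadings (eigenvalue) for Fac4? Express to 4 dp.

SS loadings for Fac4 = 0.51² + 0.50² + 0.21² + (-0.23)² + 0.23² + (-0.05)² + (-0.41)² + 0.04² + 0.13² = 0.2601 + 0.2500 + 0.0441 + 0.0529 + 0.0529 + 0.0025 + 0.1681 + 0.0016 + 0.0169 = 0.8491

0.8491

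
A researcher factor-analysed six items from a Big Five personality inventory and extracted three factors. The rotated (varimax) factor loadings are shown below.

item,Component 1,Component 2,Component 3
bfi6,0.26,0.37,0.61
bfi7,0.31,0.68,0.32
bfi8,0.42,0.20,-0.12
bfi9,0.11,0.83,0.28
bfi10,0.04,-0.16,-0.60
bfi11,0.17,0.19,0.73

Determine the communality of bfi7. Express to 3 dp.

h² = 0.31² + 0.68² + 0.32² = 0.0961 + 0.4624 + 0.1024 = 0.6609

0.661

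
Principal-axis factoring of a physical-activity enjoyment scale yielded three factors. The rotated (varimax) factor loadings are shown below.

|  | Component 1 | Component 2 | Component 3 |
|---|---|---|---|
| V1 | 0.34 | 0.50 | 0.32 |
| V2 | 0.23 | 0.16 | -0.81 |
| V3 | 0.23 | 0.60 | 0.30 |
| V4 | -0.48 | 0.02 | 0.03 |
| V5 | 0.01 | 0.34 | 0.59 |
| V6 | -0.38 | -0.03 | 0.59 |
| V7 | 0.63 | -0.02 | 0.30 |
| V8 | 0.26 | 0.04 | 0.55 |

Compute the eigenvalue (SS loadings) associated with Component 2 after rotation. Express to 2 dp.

SS loadings for Component 2 = 0.50² + 0.16² + 0.60² + 0.02² + 0.34² + (-0.03)² + (-0.02)² + 0.04² = 0.2500 + 0.0256 + 0.3600 + 0.0004 + 0.1156 + 0.0009 + 0.0004 + 0.0016 = 0.7545

0.75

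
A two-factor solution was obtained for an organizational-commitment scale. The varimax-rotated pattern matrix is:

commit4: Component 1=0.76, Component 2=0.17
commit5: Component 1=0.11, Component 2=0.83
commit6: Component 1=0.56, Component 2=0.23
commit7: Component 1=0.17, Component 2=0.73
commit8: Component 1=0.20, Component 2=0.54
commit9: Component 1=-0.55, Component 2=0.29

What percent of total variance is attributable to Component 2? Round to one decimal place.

28.0%

SS loadings for Component 2 = 0.17² + 0.83² + 0.23² + 0.73² + 0.54² + 0.29² = 1.6793
With 6 standardized items, total variance = 6. Proportion = 1.6793/6 = 0.2799 → 27.99%.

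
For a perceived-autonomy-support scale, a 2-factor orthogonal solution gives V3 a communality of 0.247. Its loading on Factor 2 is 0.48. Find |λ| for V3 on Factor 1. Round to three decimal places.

Under orthogonal rotation h² = Σλ², so λ_Factor 1² = h² − (0.2304) = 0.247 − 0.2304 = 0.0166.
|λ| = √0.0166 = 0.1288.

0.129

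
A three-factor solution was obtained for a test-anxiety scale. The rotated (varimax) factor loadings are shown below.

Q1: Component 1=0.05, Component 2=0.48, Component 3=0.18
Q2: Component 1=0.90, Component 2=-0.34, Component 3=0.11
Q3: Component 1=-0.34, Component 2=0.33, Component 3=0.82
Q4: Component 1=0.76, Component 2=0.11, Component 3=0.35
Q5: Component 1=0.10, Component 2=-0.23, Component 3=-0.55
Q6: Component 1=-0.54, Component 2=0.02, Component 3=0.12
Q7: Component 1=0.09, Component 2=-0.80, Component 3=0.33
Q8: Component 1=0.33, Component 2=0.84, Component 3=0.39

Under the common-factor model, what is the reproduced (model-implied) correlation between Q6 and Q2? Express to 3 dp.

-0.480

r̂ = Σ λ_i·λ_j across factors = (-0.54)(0.90) + (0.02)(-0.34) + (0.12)(0.11)
  = -0.4860 -0.0068 +0.0132 = -0.4796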